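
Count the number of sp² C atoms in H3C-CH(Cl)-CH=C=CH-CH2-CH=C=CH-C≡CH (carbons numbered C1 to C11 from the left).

4

C1: sp3
C2: sp3
C3: sp2 ✓
C4: sp
C5: sp2 ✓
C6: sp3
C7: sp2 ✓
C8: sp
C9: sp2 ✓
C10: sp
C11: sp
C3, C5, C7, C9 → 4 sp2 carbons.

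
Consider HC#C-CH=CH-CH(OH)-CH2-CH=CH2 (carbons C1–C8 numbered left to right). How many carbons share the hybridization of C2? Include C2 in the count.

2

C2 is sp (two π bonds).
C1: sp ✓
C2: sp ✓
C3: sp2
C4: sp2
C5: sp3
C6: sp3
C7: sp2
C8: sp2
2 carbons are sp.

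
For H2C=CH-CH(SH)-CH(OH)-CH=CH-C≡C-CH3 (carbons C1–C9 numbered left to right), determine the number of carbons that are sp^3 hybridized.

3

C1: sp2
C2: sp2
C3: sp3 ✓
C4: sp3 ✓
C5: sp2
C6: sp2
C7: sp
C8: sp
C9: sp3 ✓
C3, C4, C9 → 3 sp3 carbons.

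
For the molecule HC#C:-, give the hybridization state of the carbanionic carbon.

sp

One σ bond + one lone pair = steric number 2 → sp.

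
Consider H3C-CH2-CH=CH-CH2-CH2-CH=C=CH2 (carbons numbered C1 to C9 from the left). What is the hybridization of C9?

C9 (3 σ bonds, plus one π bond) has steric number 3: sp2.

sp^2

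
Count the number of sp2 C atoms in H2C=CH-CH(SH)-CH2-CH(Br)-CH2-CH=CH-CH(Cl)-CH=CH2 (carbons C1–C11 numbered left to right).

C1: sp2 ✓
C2: sp2 ✓
C3: sp3
C4: sp3
C5: sp3
C6: sp3
C7: sp2 ✓
C8: sp2 ✓
C9: sp3
C10: sp2 ✓
C11: sp2 ✓
C1, C2, C7, C8, C10, C11 → 6 sp2 carbons.

6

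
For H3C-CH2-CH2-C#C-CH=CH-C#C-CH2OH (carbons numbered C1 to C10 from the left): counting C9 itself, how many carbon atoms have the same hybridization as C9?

C9 is sp (two π bonds).
C1: sp3
C2: sp3
C3: sp3
C4: sp ✓
C5: sp ✓
C6: sp2
C7: sp2
C8: sp ✓
C9: sp ✓
C10: sp3
4 carbons are sp.

4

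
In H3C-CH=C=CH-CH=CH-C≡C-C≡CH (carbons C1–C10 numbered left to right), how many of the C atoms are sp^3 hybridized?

1

C1: sp3 ✓
C2: sp2
C3: sp
C4: sp2
C5: sp2
C6: sp2
C7: sp
C8: sp
C9: sp
C10: sp
C1 → 1 sp3 carbon.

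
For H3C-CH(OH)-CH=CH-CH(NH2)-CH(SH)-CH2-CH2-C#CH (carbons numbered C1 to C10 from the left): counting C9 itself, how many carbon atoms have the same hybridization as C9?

2

C9 is sp (two π bonds).
C1: sp3
C2: sp3
C3: sp2
C4: sp2
C5: sp3
C6: sp3
C7: sp3
C8: sp3
C9: sp ✓
C10: sp ✓
2 carbons are sp.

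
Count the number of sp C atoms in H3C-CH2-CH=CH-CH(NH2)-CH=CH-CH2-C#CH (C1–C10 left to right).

C1: sp3
C2: sp3
C3: sp2
C4: sp2
C5: sp3
C6: sp2
C7: sp2
C8: sp3
C9: sp ✓
C10: sp ✓
C9, C10 → 2 sp carbons.

2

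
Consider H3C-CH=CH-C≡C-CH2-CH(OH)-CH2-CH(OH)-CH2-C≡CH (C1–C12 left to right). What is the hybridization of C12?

C12 carries 2 σ bonds, plus two π bonds, giving a steric number of 2, so it is sp.

sp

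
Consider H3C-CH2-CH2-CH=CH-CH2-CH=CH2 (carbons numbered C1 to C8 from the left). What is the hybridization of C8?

sp²

C8: 3 σ bonds, plus one π bond — 3 electron domains, sp2.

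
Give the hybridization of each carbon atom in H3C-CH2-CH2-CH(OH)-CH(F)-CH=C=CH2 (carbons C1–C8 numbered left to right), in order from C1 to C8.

C1 sp3, C2 sp3, C3 sp3, C4 sp3, C5 sp3, C6 sp2, C7 sp, C8 sp2

C1 — 4 σ bonds. Steric number 4, so sp3.
C2 — 4 σ bonds. Steric number 4, so sp3.
C3 (4 σ bonds) has steric number 4: sp3.
C4: 4 σ bonds; 4 regions of electron density → sp3.
C5 (4 σ bonds) has steric number 4: sp3.
C6 — 3 σ bonds, plus one π bond. Steric number 3, so sp2.
C7 is sp: 2 σ bonds, plus two π bonds, 2 electron-density regions.
C8 (3 σ bonds, plus one π bond) has steric number 3: sp2.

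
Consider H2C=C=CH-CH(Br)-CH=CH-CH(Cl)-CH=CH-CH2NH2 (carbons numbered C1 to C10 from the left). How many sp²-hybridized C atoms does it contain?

6

C1: sp2 ✓
C2: sp
C3: sp2 ✓
C4: sp3
C5: sp2 ✓
C6: sp2 ✓
C7: sp3
C8: sp2 ✓
C9: sp2 ✓
C10: sp3
C1, C3, C5, C6, C8, C9 → 6 sp2 carbons.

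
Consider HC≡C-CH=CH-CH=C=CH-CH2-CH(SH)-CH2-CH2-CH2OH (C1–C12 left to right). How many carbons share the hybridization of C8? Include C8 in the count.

5

C8 is sp3 (only σ bonds).
C1: sp
C2: sp
C3: sp2
C4: sp2
C5: sp2
C6: sp
C7: sp2
C8: sp3 ✓
C9: sp3 ✓
C10: sp3 ✓
C11: sp3 ✓
C12: sp3 ✓
5 carbons are sp3.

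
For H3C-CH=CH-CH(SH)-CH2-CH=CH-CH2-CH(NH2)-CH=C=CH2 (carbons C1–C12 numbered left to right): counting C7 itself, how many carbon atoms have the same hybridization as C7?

C7 is sp2 (one π bond).
C1: sp3
C2: sp2 ✓
C3: sp2 ✓
C4: sp3
C5: sp3
C6: sp2 ✓
C7: sp2 ✓
C8: sp3
C9: sp3
C10: sp2 ✓
C11: sp
C12: sp2 ✓
6 carbons are sp2.

6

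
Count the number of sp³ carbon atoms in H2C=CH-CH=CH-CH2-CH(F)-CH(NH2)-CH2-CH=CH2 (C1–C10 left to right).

C1: sp2
C2: sp2
C3: sp2
C4: sp2
C5: sp3 ✓
C6: sp3 ✓
C7: sp3 ✓
C8: sp3 ✓
C9: sp2
C10: sp2
C5, C6, C7, C8 → 4 sp3 carbons.

4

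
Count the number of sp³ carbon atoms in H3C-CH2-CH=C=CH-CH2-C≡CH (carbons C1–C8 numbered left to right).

3

C1: sp3 ✓
C2: sp3 ✓
C3: sp2
C4: sp
C5: sp2
C6: sp3 ✓
C7: sp
C8: sp
C1, C2, C6 → 3 sp3 carbons.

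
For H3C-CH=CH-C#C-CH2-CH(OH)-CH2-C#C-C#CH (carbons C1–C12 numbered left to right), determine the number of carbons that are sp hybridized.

6

C1: sp3
C2: sp2
C3: sp2
C4: sp ✓
C5: sp ✓
C6: sp3
C7: sp3
C8: sp3
C9: sp ✓
C10: sp ✓
C11: sp ✓
C12: sp ✓
C4, C5, C9, C10, C11, C12 → 6 sp carbons.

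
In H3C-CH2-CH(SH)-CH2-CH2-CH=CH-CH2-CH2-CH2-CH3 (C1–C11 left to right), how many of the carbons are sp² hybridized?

C1: sp3
C2: sp3
C3: sp3
C4: sp3
C5: sp3
C6: sp2 ✓
C7: sp2 ✓
C8: sp3
C9: sp3
C10: sp3
C11: sp3
C6, C7 → 2 sp2 carbons.

2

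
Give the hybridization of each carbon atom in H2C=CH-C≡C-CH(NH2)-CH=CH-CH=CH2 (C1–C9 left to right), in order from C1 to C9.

C1 sp2, C2 sp2, C3 sp, C4 sp, C5 sp3, C6 sp2, C7 sp2, C8 sp2, C9 sp2

C1: 3 σ bonds, plus one π bond — 3 electron domains, sp2.
C2 (3 σ bonds, plus one π bond) has steric number 3: sp2.
C3 carries 2 σ bonds, plus two π bonds, giving a steric number of 2, so it is sp.
C4 carries 2 σ bonds, plus two π bonds, giving a steric number of 2, so it is sp.
C5 has 4 σ bonds: steric number 4 → sp3.
C6 — 3 σ bonds, plus one π bond. Steric number 3, so sp2.
C7: 3 σ bonds, plus one π bond — 3 electron domains, sp2.
C8 (3 σ bonds, plus one π bond) has steric number 3: sp2.
C9 — 3 σ bonds, plus one π bond. Steric number 3, so sp2.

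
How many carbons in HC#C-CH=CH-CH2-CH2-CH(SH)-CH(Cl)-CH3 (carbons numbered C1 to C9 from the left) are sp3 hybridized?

5

C1: sp
C2: sp
C3: sp2
C4: sp2
C5: sp3 ✓
C6: sp3 ✓
C7: sp3 ✓
C8: sp3 ✓
C9: sp3 ✓
C5, C6, C7, C8, C9 → 5 sp3 carbons.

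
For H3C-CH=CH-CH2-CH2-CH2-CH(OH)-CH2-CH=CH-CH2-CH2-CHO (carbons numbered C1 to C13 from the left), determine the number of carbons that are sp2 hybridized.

5

C1: sp3
C2: sp2 ✓
C3: sp2 ✓
C4: sp3
C5: sp3
C6: sp3
C7: sp3
C8: sp3
C9: sp2 ✓
C10: sp2 ✓
C11: sp3
C12: sp3
C13: sp2 ✓
C2, C3, C9, C10, C13 → 5 sp2 carbons.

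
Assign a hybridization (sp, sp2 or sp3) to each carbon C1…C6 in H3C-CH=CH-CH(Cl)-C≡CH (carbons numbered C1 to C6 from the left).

C1 is sp3: 4 σ bonds, 4 electron-density regions.
C2 carries 3 σ bonds, plus one π bond, giving a steric number of 3, so it is sp2.
C3 carries 3 σ bonds, plus one π bond, giving a steric number of 3, so it is sp2.
C4: 4 σ bonds — 4 electron domains, sp3.
C5 carries 2 σ bonds, plus two π bonds, giving a steric number of 2, so it is sp.
C6 has 2 σ bonds, plus two π bonds: steric number 2 → sp.

C1 sp3, C2 sp2, C3 sp2, C4 sp3, C5 sp, C6 sp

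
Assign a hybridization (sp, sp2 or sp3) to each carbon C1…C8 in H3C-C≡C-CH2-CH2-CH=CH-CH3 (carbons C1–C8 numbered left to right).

C1 sp3, C2 sp, C3 sp, C4 sp3, C5 sp3, C6 sp2, C7 sp2, C8 sp3

C1 (4 σ bonds) has steric number 4: sp3.
C2: 2 σ bonds, plus two π bonds; 2 regions of electron density → sp.
C3 — 2 σ bonds, plus two π bonds. Steric number 2, so sp.
C4: 4 σ bonds — 4 electron domains, sp3.
C5 is sp3: 4 σ bonds, 4 electron-density regions.
C6 (3 σ bonds, plus one π bond) has steric number 3: sp2.
C7 carries 3 σ bonds, plus one π bond, giving a steric number of 3, so it is sp2.
C8 (4 σ bonds) has steric number 4: sp3.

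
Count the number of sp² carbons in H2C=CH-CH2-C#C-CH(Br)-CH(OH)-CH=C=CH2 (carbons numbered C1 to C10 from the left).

4

C1: sp2 ✓
C2: sp2 ✓
C3: sp3
C4: sp
C5: sp
C6: sp3
C7: sp3
C8: sp2 ✓
C9: sp
C10: sp2 ✓
C1, C2, C8, C10 → 4 sp2 carbons.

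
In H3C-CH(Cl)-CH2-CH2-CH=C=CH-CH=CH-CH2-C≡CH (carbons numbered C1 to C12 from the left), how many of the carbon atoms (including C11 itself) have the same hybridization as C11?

3

C11 is sp (two π bonds).
C1: sp3
C2: sp3
C3: sp3
C4: sp3
C5: sp2
C6: sp ✓
C7: sp2
C8: sp2
C9: sp2
C10: sp3
C11: sp ✓
C12: sp ✓
3 carbons are sp.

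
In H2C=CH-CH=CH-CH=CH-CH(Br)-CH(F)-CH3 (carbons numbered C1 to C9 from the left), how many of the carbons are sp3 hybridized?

C1: sp2
C2: sp2
C3: sp2
C4: sp2
C5: sp2
C6: sp2
C7: sp3 ✓
C8: sp3 ✓
C9: sp3 ✓
C7, C8, C9 → 3 sp3 carbons.

3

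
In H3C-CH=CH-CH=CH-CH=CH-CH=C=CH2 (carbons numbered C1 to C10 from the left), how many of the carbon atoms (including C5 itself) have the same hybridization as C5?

8

C5 is sp2 (one π bond).
C1: sp3
C2: sp2 ✓
C3: sp2 ✓
C4: sp2 ✓
C5: sp2 ✓
C6: sp2 ✓
C7: sp2 ✓
C8: sp2 ✓
C9: sp
C10: sp2 ✓
8 carbons are sp2.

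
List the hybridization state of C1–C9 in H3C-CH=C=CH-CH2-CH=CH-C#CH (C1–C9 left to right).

C1 is sp3: 4 σ bonds, 4 electron-density regions.
C2: 3 σ bonds, plus one π bond — 3 electron domains, sp2.
C3 has 2 σ bonds, plus two π bonds: steric number 2 → sp.
C4 has 3 σ bonds, plus one π bond: steric number 3 → sp2.
C5 — 4 σ bonds. Steric number 4, so sp3.
C6 has 3 σ bonds, plus one π bond: steric number 3 → sp2.
C7 has 3 σ bonds, plus one π bond: steric number 3 → sp2.
C8 carries 2 σ bonds, plus two π bonds, giving a steric number of 2, so it is sp.
C9: 2 σ bonds, plus two π bonds; 2 regions of electron density → sp.

C1 sp3, C2 sp2, C3 sp, C4 sp2, C5 sp3, C6 sp2, C7 sp2, C8 sp, C9 sp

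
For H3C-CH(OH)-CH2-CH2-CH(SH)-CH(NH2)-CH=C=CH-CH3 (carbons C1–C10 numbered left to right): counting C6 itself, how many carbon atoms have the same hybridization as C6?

7

C6 is sp3 (only σ bonds).
C1: sp3 ✓
C2: sp3 ✓
C3: sp3 ✓
C4: sp3 ✓
C5: sp3 ✓
C6: sp3 ✓
C7: sp2
C8: sp
C9: sp2
C10: sp3 ✓
7 carbons are sp3.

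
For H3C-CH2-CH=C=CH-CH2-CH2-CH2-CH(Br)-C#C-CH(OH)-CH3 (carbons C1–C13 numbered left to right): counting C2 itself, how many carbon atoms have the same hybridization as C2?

8

C2 is sp3 (only σ bonds).
C1: sp3 ✓
C2: sp3 ✓
C3: sp2
C4: sp
C5: sp2
C6: sp3 ✓
C7: sp3 ✓
C8: sp3 ✓
C9: sp3 ✓
C10: sp
C11: sp
C12: sp3 ✓
C13: sp3 ✓
8 carbons are sp3.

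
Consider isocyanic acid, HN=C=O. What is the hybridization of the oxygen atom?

The oxygen atom: 1 σ bond and 2 lone pairs, plus one π bond; 3 regions of electron density → sp2.

sp^2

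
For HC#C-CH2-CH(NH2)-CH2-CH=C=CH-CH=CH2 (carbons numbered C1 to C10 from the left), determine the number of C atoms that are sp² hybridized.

4

C1: sp
C2: sp
C3: sp3
C4: sp3
C5: sp3
C6: sp2 ✓
C7: sp
C8: sp2 ✓
C9: sp2 ✓
C10: sp2 ✓
C6, C8, C9, C10 → 4 sp2 carbons.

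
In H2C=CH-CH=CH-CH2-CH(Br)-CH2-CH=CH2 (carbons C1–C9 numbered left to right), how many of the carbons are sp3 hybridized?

3

C1: sp2
C2: sp2
C3: sp2
C4: sp2
C5: sp3 ✓
C6: sp3 ✓
C7: sp3 ✓
C8: sp2
C9: sp2
C5, C6, C7 → 3 sp3 carbons.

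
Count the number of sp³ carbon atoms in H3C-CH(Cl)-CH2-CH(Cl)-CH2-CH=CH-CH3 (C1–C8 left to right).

6

C1: sp3 ✓
C2: sp3 ✓
C3: sp3 ✓
C4: sp3 ✓
C5: sp3 ✓
C6: sp2
C7: sp2
C8: sp3 ✓
C1, C2, C3, C4, C5, C8 → 6 sp3 carbons.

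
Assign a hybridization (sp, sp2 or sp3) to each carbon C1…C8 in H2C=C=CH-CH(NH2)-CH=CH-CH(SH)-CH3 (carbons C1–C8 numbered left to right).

C1 sp2, C2 sp, C3 sp2, C4 sp3, C5 sp2, C6 sp2, C7 sp3, C8 sp3

C1 carries 3 σ bonds, plus one π bond, giving a steric number of 3, so it is sp2.
C2 — 2 σ bonds, plus two π bonds. Steric number 2, so sp.
C3: 3 σ bonds, plus one π bond — 3 electron domains, sp2.
C4 has 4 σ bonds: steric number 4 → sp3.
C5 (3 σ bonds, plus one π bond) has steric number 3: sp2.
C6 is sp2: 3 σ bonds, plus one π bond, 3 electron-density regions.
C7 is sp3: 4 σ bonds, 4 electron-density regions.
C8 has 4 σ bonds: steric number 4 → sp3.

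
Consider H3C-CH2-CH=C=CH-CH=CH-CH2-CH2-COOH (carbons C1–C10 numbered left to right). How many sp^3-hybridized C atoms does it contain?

C1: sp3 ✓
C2: sp3 ✓
C3: sp2
C4: sp
C5: sp2
C6: sp2
C7: sp2
C8: sp3 ✓
C9: sp3 ✓
C10: sp2
C1, C2, C8, C9 → 4 sp3 carbons.

4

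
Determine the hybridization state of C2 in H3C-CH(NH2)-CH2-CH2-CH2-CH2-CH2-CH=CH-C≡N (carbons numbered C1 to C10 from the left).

sp³

C2 carries 4 σ bonds, giving a steric number of 4, so it is sp3.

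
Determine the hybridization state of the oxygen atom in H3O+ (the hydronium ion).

Three σ bonds + one lone pair = steric number 4 → sp3.

sp3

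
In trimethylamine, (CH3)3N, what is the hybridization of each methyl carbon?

Each methyl carbon — 4 σ bonds. Steric number 4, so sp3.

sp3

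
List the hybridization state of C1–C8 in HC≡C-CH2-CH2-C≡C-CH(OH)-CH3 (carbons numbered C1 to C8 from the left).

C1 sp, C2 sp, C3 sp3, C4 sp3, C5 sp, C6 sp, C7 sp3, C8 sp3

C1: 2 σ bonds, plus two π bonds — 2 electron domains, sp.
C2 carries 2 σ bonds, plus two π bonds, giving a steric number of 2, so it is sp.
C3 has 4 σ bonds: steric number 4 → sp3.
C4 — 4 σ bonds. Steric number 4, so sp3.
C5: 2 σ bonds, plus two π bonds; 2 regions of electron density → sp.
C6 is sp: 2 σ bonds, plus two π bonds, 2 electron-density regions.
C7 — 4 σ bonds. Steric number 4, so sp3.
C8: 4 σ bonds; 4 regions of electron density → sp3.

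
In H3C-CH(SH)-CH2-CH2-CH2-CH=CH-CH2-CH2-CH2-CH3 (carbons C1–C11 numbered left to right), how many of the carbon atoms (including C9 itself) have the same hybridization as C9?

9

C9 is sp3 (only σ bonds).
C1: sp3 ✓
C2: sp3 ✓
C3: sp3 ✓
C4: sp3 ✓
C5: sp3 ✓
C6: sp2
C7: sp2
C8: sp3 ✓
C9: sp3 ✓
C10: sp3 ✓
C11: sp3 ✓
9 carbons are sp3.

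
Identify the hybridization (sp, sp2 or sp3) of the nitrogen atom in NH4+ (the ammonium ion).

sp³

Four σ bonds, no lone pair → sp3, tetrahedral.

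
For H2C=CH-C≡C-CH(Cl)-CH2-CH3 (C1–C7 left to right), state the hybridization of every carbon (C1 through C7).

C1: 3 σ bonds, plus one π bond — 3 electron domains, sp2.
C2 is sp2: 3 σ bonds, plus one π bond, 3 electron-density regions.
C3: 2 σ bonds, plus two π bonds; 2 regions of electron density → sp.
C4 carries 2 σ bonds, plus two π bonds, giving a steric number of 2, so it is sp.
C5 carries 4 σ bonds, giving a steric number of 4, so it is sp3.
C6: 4 σ bonds; 4 regions of electron density → sp3.
C7 — 4 σ bonds. Steric number 4, so sp3.

C1 sp2, C2 sp2, C3 sp, C4 sp, C5 sp3, C6 sp3, C7 sp3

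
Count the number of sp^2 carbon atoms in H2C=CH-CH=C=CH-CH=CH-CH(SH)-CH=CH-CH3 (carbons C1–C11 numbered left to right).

8

C1: sp2 ✓
C2: sp2 ✓
C3: sp2 ✓
C4: sp
C5: sp2 ✓
C6: sp2 ✓
C7: sp2 ✓
C8: sp3
C9: sp2 ✓
C10: sp2 ✓
C11: sp3
C1, C2, C3, C5, C6, C7, C9, C10 → 8 sp2 carbons.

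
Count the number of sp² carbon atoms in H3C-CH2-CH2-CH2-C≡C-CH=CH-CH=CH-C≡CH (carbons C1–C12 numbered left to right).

4

C1: sp3
C2: sp3
C3: sp3
C4: sp3
C5: sp
C6: sp
C7: sp2 ✓
C8: sp2 ✓
C9: sp2 ✓
C10: sp2 ✓
C11: sp
C12: sp
C7, C8, C9, C10 → 4 sp2 carbons.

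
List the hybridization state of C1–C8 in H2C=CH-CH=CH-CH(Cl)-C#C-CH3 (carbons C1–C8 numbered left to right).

C1 — 3 σ bonds, plus one π bond. Steric number 3, so sp2.
C2: 3 σ bonds, plus one π bond — 3 electron domains, sp2.
C3 — 3 σ bonds, plus one π bond. Steric number 3, so sp2.
C4: 3 σ bonds, plus one π bond — 3 electron domains, sp2.
C5 (4 σ bonds) has steric number 4: sp3.
C6 is sp: 2 σ bonds, plus two π bonds, 2 electron-density regions.
C7 carries 2 σ bonds, plus two π bonds, giving a steric number of 2, so it is sp.
C8 — 4 σ bonds. Steric number 4, so sp3.

C1 sp2, C2 sp2, C3 sp2, C4 sp2, C5 sp3, C6 sp, C7 sp, C8 sp3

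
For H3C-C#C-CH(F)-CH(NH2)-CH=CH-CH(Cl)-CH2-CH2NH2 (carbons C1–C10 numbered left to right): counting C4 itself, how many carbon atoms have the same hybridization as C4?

6

C4 is sp3 (only σ bonds).
C1: sp3 ✓
C2: sp
C3: sp
C4: sp3 ✓
C5: sp3 ✓
C6: sp2
C7: sp2
C8: sp3 ✓
C9: sp3 ✓
C10: sp3 ✓
6 carbons are sp3.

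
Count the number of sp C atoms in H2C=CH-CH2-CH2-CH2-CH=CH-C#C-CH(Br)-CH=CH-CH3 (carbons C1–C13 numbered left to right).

2

C1: sp2
C2: sp2
C3: sp3
C4: sp3
C5: sp3
C6: sp2
C7: sp2
C8: sp ✓
C9: sp ✓
C10: sp3
C11: sp2
C12: sp2
C13: sp3
C8, C9 → 2 sp carbons.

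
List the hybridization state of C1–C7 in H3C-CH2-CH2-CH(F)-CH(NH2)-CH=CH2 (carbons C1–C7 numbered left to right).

C1 (4 σ bonds) has steric number 4: sp3.
C2: 4 σ bonds; 4 regions of electron density → sp3.
C3: 4 σ bonds — 4 electron domains, sp3.
C4 has 4 σ bonds: steric number 4 → sp3.
C5 has 4 σ bonds: steric number 4 → sp3.
C6 (3 σ bonds, plus one π bond) has steric number 3: sp2.
C7 — 3 σ bonds, plus one π bond. Steric number 3, so sp2.

C1 sp3, C2 sp3, C3 sp3, C4 sp3, C5 sp3, C6 sp2, C7 sp2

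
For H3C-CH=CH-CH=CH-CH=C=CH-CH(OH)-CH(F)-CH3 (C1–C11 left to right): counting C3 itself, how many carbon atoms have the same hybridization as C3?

6

C3 is sp2 (one π bond).
C1: sp3
C2: sp2 ✓
C3: sp2 ✓
C4: sp2 ✓
C5: sp2 ✓
C6: sp2 ✓
C7: sp
C8: sp2 ✓
C9: sp3
C10: sp3
C11: sp3
6 carbons are sp2.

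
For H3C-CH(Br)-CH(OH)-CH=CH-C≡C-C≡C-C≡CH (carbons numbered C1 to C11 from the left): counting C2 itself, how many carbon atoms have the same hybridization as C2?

3

C2 is sp3 (only σ bonds).
C1: sp3 ✓
C2: sp3 ✓
C3: sp3 ✓
C4: sp2
C5: sp2
C6: sp
C7: sp
C8: sp
C9: sp
C10: sp
C11: sp
3 carbons are sp3.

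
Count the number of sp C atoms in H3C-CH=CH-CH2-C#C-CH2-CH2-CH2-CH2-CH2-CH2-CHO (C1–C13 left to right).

2

C1: sp3
C2: sp2
C3: sp2
C4: sp3
C5: sp ✓
C6: sp ✓
C7: sp3
C8: sp3
C9: sp3
C10: sp3
C11: sp3
C12: sp3
C13: sp2
C5, C6 → 2 sp carbons.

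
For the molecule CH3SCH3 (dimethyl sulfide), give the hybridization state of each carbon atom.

Each carbon atom has 4 σ bonds: steric number 4 → sp3.

sp^3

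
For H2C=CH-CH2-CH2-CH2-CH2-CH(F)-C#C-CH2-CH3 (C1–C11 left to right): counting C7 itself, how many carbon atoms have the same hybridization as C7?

C7 is sp3 (only σ bonds).
C1: sp2
C2: sp2
C3: sp3 ✓
C4: sp3 ✓
C5: sp3 ✓
C6: sp3 ✓
C7: sp3 ✓
C8: sp
C9: sp
C10: sp3 ✓
C11: sp3 ✓
7 carbons are sp3.

7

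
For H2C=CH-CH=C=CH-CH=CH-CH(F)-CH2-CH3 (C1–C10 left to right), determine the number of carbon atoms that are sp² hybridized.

6

C1: sp2 ✓
C2: sp2 ✓
C3: sp2 ✓
C4: sp
C5: sp2 ✓
C6: sp2 ✓
C7: sp2 ✓
C8: sp3
C9: sp3
C10: sp3
C1, C2, C3, C5, C6, C7 → 6 sp2 carbons.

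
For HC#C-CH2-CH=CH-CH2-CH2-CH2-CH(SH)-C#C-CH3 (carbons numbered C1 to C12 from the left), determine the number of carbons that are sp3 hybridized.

6

C1: sp
C2: sp
C3: sp3 ✓
C4: sp2
C5: sp2
C6: sp3 ✓
C7: sp3 ✓
C8: sp3 ✓
C9: sp3 ✓
C10: sp
C11: sp
C12: sp3 ✓
C3, C6, C7, C8, C9, C12 → 6 sp3 carbons.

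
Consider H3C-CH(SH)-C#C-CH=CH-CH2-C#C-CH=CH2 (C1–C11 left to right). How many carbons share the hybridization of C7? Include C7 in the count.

C7 is sp3 (only σ bonds).
C1: sp3 ✓
C2: sp3 ✓
C3: sp
C4: sp
C5: sp2
C6: sp2
C7: sp3 ✓
C8: sp
C9: sp
C10: sp2
C11: sp2
3 carbons are sp3.

3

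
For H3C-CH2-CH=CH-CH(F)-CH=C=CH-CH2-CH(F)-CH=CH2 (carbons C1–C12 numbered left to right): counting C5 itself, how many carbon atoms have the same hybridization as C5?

5

C5 is sp3 (only σ bonds).
C1: sp3 ✓
C2: sp3 ✓
C3: sp2
C4: sp2
C5: sp3 ✓
C6: sp2
C7: sp
C8: sp2
C9: sp3 ✓
C10: sp3 ✓
C11: sp2
C12: sp2
5 carbons are sp3.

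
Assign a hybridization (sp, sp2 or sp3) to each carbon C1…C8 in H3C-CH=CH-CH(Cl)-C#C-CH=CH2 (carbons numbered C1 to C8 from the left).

C1 (4 σ bonds) has steric number 4: sp3.
C2 carries 3 σ bonds, plus one π bond, giving a steric number of 3, so it is sp2.
C3 carries 3 σ bonds, plus one π bond, giving a steric number of 3, so it is sp2.
C4 is sp3: 4 σ bonds, 4 electron-density regions.
C5 has 2 σ bonds, plus two π bonds: steric number 2 → sp.
C6 (2 σ bonds, plus two π bonds) has steric number 2: sp.
C7 has 3 σ bonds, plus one π bond: steric number 3 → sp2.
C8 is sp2: 3 σ bonds, plus one π bond, 3 electron-density regions.

C1 sp3, C2 sp2, C3 sp2, C4 sp3, C5 sp, C6 sp, C7 sp2, C8 sp2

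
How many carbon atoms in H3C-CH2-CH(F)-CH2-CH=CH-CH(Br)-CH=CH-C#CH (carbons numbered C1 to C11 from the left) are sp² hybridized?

C1: sp3
C2: sp3
C3: sp3
C4: sp3
C5: sp2 ✓
C6: sp2 ✓
C7: sp3
C8: sp2 ✓
C9: sp2 ✓
C10: sp
C11: sp
C5, C6, C8, C9 → 4 sp2 carbons.

4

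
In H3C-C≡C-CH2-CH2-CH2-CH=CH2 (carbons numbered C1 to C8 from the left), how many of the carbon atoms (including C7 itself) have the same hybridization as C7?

2

C7 is sp2 (one π bond).
C1: sp3
C2: sp
C3: sp
C4: sp3
C5: sp3
C6: sp3
C7: sp2 ✓
C8: sp2 ✓
2 carbons are sp2.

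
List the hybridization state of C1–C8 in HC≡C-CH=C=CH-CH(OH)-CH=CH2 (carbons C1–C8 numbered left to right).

C1 sp, C2 sp, C3 sp2, C4 sp, C5 sp2, C6 sp3, C7 sp2, C8 sp2

C1 is sp: 2 σ bonds, plus two π bonds, 2 electron-density regions.
C2 — 2 σ bonds, plus two π bonds. Steric number 2, so sp.
C3: 3 σ bonds, plus one π bond; 3 regions of electron density → sp2.
C4 (2 σ bonds, plus two π bonds) has steric number 2: sp.
C5: 3 σ bonds, plus one π bond — 3 electron domains, sp2.
C6: 4 σ bonds; 4 regions of electron density → sp3.
C7 (3 σ bonds, plus one π bond) has steric number 3: sp2.
C8 is sp2: 3 σ bonds, plus one π bond, 3 electron-density regions.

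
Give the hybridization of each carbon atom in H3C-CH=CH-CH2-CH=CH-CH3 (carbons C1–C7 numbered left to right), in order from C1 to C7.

C1 sp3, C2 sp2, C3 sp2, C4 sp3, C5 sp2, C6 sp2, C7 sp3

C1: 4 σ bonds; 4 regions of electron density → sp3.
C2 — 3 σ bonds, plus one π bond. Steric number 3, so sp2.
C3 (3 σ bonds, plus one π bond) has steric number 3: sp2.
C4 (4 σ bonds) has steric number 4: sp3.
C5 (3 σ bonds, plus one π bond) has steric number 3: sp2.
C6 has 3 σ bonds, plus one π bond: steric number 3 → sp2.
C7 (4 σ bonds) has steric number 4: sp3.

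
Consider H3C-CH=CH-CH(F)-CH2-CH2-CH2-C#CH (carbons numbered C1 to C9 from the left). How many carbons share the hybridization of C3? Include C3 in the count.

C3 is sp2 (one π bond).
C1: sp3
C2: sp2 ✓
C3: sp2 ✓
C4: sp3
C5: sp3
C6: sp3
C7: sp3
C8: sp
C9: sp
2 carbons are sp2.

2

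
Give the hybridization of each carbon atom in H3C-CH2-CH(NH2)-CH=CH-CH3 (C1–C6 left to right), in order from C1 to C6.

C1 (4 σ bonds) has steric number 4: sp3.
C2 carries 4 σ bonds, giving a steric number of 4, so it is sp3.
C3 carries 4 σ bonds, giving a steric number of 4, so it is sp3.
C4: 3 σ bonds, plus one π bond; 3 regions of electron density → sp2.
C5: 3 σ bonds, plus one π bond — 3 electron domains, sp2.
C6: 4 σ bonds; 4 regions of electron density → sp3.

C1 sp3, C2 sp3, C3 sp3, C4 sp2, C5 sp2, C6 sp3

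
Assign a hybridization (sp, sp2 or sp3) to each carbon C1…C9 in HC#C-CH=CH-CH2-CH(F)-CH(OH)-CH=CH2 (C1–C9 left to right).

C1 sp, C2 sp, C3 sp2, C4 sp2, C5 sp3, C6 sp3, C7 sp3, C8 sp2, C9 sp2

C1 is sp: 2 σ bonds, plus two π bonds, 2 electron-density regions.
C2: 2 σ bonds, plus two π bonds — 2 electron domains, sp.
C3: 3 σ bonds, plus one π bond; 3 regions of electron density → sp2.
C4 — 3 σ bonds, plus one π bond. Steric number 3, so sp2.
C5: 4 σ bonds — 4 electron domains, sp3.
C6 — 4 σ bonds. Steric number 4, so sp3.
C7: 4 σ bonds; 4 regions of electron density → sp3.
C8: 3 σ bonds, plus one π bond; 3 regions of electron density → sp2.
C9: 3 σ bonds, plus one π bond — 3 electron domains, sp2.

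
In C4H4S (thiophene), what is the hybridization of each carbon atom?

sp²

Each carbon atom carries 3 σ bonds, plus one π bond, giving a steric number of 3, so it is sp2.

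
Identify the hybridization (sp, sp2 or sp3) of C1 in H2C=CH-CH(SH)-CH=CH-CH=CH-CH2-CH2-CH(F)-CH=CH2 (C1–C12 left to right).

sp2

C1: 3 σ bonds, plus one π bond — 3 electron domains, sp2.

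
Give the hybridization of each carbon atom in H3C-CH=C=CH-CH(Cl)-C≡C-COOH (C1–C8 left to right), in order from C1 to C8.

C1 sp3, C2 sp2, C3 sp, C4 sp2, C5 sp3, C6 sp, C7 sp, C8 sp2

C1 has 4 σ bonds: steric number 4 → sp3.
C2: 3 σ bonds, plus one π bond; 3 regions of electron density → sp2.
C3: 2 σ bonds, plus two π bonds — 2 electron domains, sp.
C4: 3 σ bonds, plus one π bond; 3 regions of electron density → sp2.
C5 carries 4 σ bonds, giving a steric number of 4, so it is sp3.
C6 has 2 σ bonds, plus two π bonds: steric number 2 → sp.
C7 — 2 σ bonds, plus two π bonds. Steric number 2, so sp.
C8 is sp2: 3 σ bonds, plus one π bond, 3 electron-density regions.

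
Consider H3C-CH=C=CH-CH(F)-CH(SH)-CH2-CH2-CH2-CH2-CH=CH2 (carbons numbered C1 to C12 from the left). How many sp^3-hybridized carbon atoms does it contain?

7

C1: sp3 ✓
C2: sp2
C3: sp
C4: sp2
C5: sp3 ✓
C6: sp3 ✓
C7: sp3 ✓
C8: sp3 ✓
C9: sp3 ✓
C10: sp3 ✓
C11: sp2
C12: sp2
C1, C5, C6, C7, C8, C9, C10 → 7 sp3 carbons.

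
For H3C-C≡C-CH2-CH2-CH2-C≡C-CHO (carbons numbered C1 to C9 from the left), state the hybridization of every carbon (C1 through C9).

C1 (4 σ bonds) has steric number 4: sp3.
C2 — 2 σ bonds, plus two π bonds. Steric number 2, so sp.
C3 has 2 σ bonds, plus two π bonds: steric number 2 → sp.
C4 — 4 σ bonds. Steric number 4, so sp3.
C5 (4 σ bonds) has steric number 4: sp3.
C6: 4 σ bonds — 4 electron domains, sp3.
C7 is sp: 2 σ bonds, plus two π bonds, 2 electron-density regions.
C8 has 2 σ bonds, plus two π bonds: steric number 2 → sp.
C9 carries 3 σ bonds, plus one π bond, giving a steric number of 3, so it is sp2.

C1 sp3, C2 sp, C3 sp, C4 sp3, C5 sp3, C6 sp3, C7 sp, C8 sp, C9 sp2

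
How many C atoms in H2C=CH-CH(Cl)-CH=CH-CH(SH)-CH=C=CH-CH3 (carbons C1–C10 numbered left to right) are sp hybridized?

1

C1: sp2
C2: sp2
C3: sp3
C4: sp2
C5: sp2
C6: sp3
C7: sp2
C8: sp ✓
C9: sp2
C10: sp3
C8 → 1 sp carbon.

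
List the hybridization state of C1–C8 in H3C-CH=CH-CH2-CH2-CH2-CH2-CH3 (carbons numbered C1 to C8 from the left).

C1 carries 4 σ bonds, giving a steric number of 4, so it is sp3.
C2 carries 3 σ bonds, plus one π bond, giving a steric number of 3, so it is sp2.
C3 (3 σ bonds, plus one π bond) has steric number 3: sp2.
C4 is sp3: 4 σ bonds, 4 electron-density regions.
C5 has 4 σ bonds: steric number 4 → sp3.
C6 has 4 σ bonds: steric number 4 → sp3.
C7 — 4 σ bonds. Steric number 4, so sp3.
C8 — 4 σ bonds. Steric number 4, so sp3.

C1 sp3, C2 sp2, C3 sp2, C4 sp3, C5 sp3, C6 sp3, C7 sp3, C8 sp3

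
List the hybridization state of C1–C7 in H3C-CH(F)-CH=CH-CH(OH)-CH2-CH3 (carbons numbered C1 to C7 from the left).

C1 has 4 σ bonds: steric number 4 → sp3.
C2: 4 σ bonds — 4 electron domains, sp3.
C3: 3 σ bonds, plus one π bond; 3 regions of electron density → sp2.
C4 — 3 σ bonds, plus one π bond. Steric number 3, so sp2.
C5: 4 σ bonds; 4 regions of electron density → sp3.
C6 (4 σ bonds) has steric number 4: sp3.
C7: 4 σ bonds — 4 electron domains, sp3.

C1 sp3, C2 sp3, C3 sp2, C4 sp2, C5 sp3, C6 sp3, C7 sp3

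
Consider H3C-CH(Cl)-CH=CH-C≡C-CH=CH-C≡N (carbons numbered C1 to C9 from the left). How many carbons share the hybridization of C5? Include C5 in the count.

C5 is sp (two π bonds).
C1: sp3
C2: sp3
C3: sp2
C4: sp2
C5: sp ✓
C6: sp ✓
C7: sp2
C8: sp2
C9: sp ✓
3 carbons are sp.

3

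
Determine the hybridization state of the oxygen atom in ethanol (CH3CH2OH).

The oxygen atom: 2 σ bonds and 2 lone pairs; 4 regions of electron density → sp3.

sp3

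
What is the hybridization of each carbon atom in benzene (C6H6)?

sp2

Every ring carbon has three σ bonds and contributes one p electron to the aromatic π system.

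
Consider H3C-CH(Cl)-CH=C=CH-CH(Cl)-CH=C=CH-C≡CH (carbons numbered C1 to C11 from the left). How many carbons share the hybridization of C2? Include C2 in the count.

C2 is sp3 (only σ bonds).
C1: sp3 ✓
C2: sp3 ✓
C3: sp2
C4: sp
C5: sp2
C6: sp3 ✓
C7: sp2
C8: sp
C9: sp2
C10: sp
C11: sp
3 carbons are sp3.

3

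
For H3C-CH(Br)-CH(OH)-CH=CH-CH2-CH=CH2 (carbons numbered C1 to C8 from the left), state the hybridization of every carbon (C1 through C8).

C1: 4 σ bonds; 4 regions of electron density → sp3.
C2 (4 σ bonds) has steric number 4: sp3.
C3: 4 σ bonds — 4 electron domains, sp3.
C4 carries 3 σ bonds, plus one π bond, giving a steric number of 3, so it is sp2.
C5 is sp2: 3 σ bonds, plus one π bond, 3 electron-density regions.
C6: 4 σ bonds; 4 regions of electron density → sp3.
C7 has 3 σ bonds, plus one π bond: steric number 3 → sp2.
C8 carries 3 σ bonds, plus one π bond, giving a steric number of 3, so it is sp2.

C1 sp3, C2 sp3, C3 sp3, C4 sp2, C5 sp2, C6 sp3, C7 sp2, C8 sp2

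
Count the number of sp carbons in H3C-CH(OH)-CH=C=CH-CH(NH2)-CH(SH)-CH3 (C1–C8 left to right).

1

C1: sp3
C2: sp3
C3: sp2
C4: sp ✓
C5: sp2
C6: sp3
C7: sp3
C8: sp3
C4 → 1 sp carbon.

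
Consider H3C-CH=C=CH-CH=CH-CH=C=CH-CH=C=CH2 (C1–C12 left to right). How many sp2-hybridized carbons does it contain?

8

C1: sp3
C2: sp2 ✓
C3: sp
C4: sp2 ✓
C5: sp2 ✓
C6: sp2 ✓
C7: sp2 ✓
C8: sp
C9: sp2 ✓
C10: sp2 ✓
C11: sp
C12: sp2 ✓
C2, C4, C5, C6, C7, C9, C10, C12 → 8 sp2 carbons.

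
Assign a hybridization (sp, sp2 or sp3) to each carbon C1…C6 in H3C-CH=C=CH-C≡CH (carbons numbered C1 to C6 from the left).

C1 carries 4 σ bonds, giving a steric number of 4, so it is sp3.
C2: 3 σ bonds, plus one π bond — 3 electron domains, sp2.
C3 carries 2 σ bonds, plus two π bonds, giving a steric number of 2, so it is sp.
C4: 3 σ bonds, plus one π bond — 3 electron domains, sp2.
C5 is sp: 2 σ bonds, plus two π bonds, 2 electron-density regions.
C6: 2 σ bonds, plus two π bonds — 2 electron domains, sp.

C1 sp3, C2 sp2, C3 sp, C4 sp2, C5 sp, C6 sp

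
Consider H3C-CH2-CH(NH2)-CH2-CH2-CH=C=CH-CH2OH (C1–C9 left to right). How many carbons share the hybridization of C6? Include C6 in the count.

2

C6 is sp2 (one π bond).
C1: sp3
C2: sp3
C3: sp3
C4: sp3
C5: sp3
C6: sp2 ✓
C7: sp
C8: sp2 ✓
C9: sp3
2 carbons are sp2.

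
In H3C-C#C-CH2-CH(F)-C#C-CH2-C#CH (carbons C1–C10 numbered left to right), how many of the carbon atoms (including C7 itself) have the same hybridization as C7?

6

C7 is sp (two π bonds).
C1: sp3
C2: sp ✓
C3: sp ✓
C4: sp3
C5: sp3
C6: sp ✓
C7: sp ✓
C8: sp3
C9: sp ✓
C10: sp ✓
6 carbons are sp.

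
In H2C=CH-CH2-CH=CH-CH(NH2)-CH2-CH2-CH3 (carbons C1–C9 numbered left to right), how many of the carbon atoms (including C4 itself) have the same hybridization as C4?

4

C4 is sp2 (one π bond).
C1: sp2 ✓
C2: sp2 ✓
C3: sp3
C4: sp2 ✓
C5: sp2 ✓
C6: sp3
C7: sp3
C8: sp3
C9: sp3
4 carbons are sp2.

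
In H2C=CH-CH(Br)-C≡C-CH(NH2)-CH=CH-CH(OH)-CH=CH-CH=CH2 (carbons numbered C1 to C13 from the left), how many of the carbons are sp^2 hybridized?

8

C1: sp2 ✓
C2: sp2 ✓
C3: sp3
C4: sp
C5: sp
C6: sp3
C7: sp2 ✓
C8: sp2 ✓
C9: sp3
C10: sp2 ✓
C11: sp2 ✓
C12: sp2 ✓
C13: sp2 ✓
C1, C2, C7, C8, C10, C11, C12, C13 → 8 sp2 carbons.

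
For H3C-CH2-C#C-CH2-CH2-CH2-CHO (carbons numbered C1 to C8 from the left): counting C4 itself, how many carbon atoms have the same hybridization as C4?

C4 is sp (two π bonds).
C1: sp3
C2: sp3
C3: sp ✓
C4: sp ✓
C5: sp3
C6: sp3
C7: sp3
C8: sp2
2 carbons are sp.

2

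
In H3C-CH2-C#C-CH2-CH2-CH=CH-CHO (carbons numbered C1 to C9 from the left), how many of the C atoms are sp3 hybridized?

C1: sp3 ✓
C2: sp3 ✓
C3: sp
C4: sp
C5: sp3 ✓
C6: sp3 ✓
C7: sp2
C8: sp2
C9: sp2
C1, C2, C5, C6 → 4 sp3 carbons.

4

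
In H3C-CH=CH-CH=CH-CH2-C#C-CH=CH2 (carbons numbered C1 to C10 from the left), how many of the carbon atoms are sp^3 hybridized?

2

C1: sp3 ✓
C2: sp2
C3: sp2
C4: sp2
C5: sp2
C6: sp3 ✓
C7: sp
C8: sp
C9: sp2
C10: sp2
C1, C6 → 2 sp3 carbons.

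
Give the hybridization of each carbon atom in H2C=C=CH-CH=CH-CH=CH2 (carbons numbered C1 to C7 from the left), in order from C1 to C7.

C1 carries 3 σ bonds, plus one π bond, giving a steric number of 3, so it is sp2.
C2 carries 2 σ bonds, plus two π bonds, giving a steric number of 2, so it is sp.
C3: 3 σ bonds, plus one π bond; 3 regions of electron density → sp2.
C4 — 3 σ bonds, plus one π bond. Steric number 3, so sp2.
C5 — 3 σ bonds, plus one π bond. Steric number 3, so sp2.
C6 — 3 σ bonds, plus one π bond. Steric number 3, so sp2.
C7: 3 σ bonds, plus one π bond; 3 regions of electron density → sp2.

C1 sp2, C2 sp, C3 sp2, C4 sp2, C5 sp2, C6 sp2, C7 sp2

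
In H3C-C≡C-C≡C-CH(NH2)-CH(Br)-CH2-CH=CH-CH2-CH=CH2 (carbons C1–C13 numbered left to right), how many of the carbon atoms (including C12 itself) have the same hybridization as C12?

4

C12 is sp2 (one π bond).
C1: sp3
C2: sp
C3: sp
C4: sp
C5: sp
C6: sp3
C7: sp3
C8: sp3
C9: sp2 ✓
C10: sp2 ✓
C11: sp3
C12: sp2 ✓
C13: sp2 ✓
4 carbons are sp2.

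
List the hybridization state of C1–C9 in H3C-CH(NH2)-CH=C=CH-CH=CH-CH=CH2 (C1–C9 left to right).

C1 sp3, C2 sp3, C3 sp2, C4 sp, C5 sp2, C6 sp2, C7 sp2, C8 sp2, C9 sp2

C1 is sp3: 4 σ bonds, 4 electron-density regions.
C2: 4 σ bonds — 4 electron domains, sp3.
C3 carries 3 σ bonds, plus one π bond, giving a steric number of 3, so it is sp2.
C4: 2 σ bonds, plus two π bonds — 2 electron domains, sp.
C5 has 3 σ bonds, plus one π bond: steric number 3 → sp2.
C6 carries 3 σ bonds, plus one π bond, giving a steric number of 3, so it is sp2.
C7 carries 3 σ bonds, plus one π bond, giving a steric number of 3, so it is sp2.
C8 — 3 σ bonds, plus one π bond. Steric number 3, so sp2.
C9: 3 σ bonds, plus one π bond; 3 regions of electron density → sp2.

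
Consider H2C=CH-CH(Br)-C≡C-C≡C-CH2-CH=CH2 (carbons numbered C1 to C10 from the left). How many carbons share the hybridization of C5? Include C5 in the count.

C5 is sp (two π bonds).
C1: sp2
C2: sp2
C3: sp3
C4: sp ✓
C5: sp ✓
C6: sp ✓
C7: sp ✓
C8: sp3
C9: sp2
C10: sp2
4 carbons are sp.

4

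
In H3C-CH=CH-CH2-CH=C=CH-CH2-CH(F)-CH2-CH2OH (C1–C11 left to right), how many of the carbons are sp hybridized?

C1: sp3
C2: sp2
C3: sp2
C4: sp3
C5: sp2
C6: sp ✓
C7: sp2
C8: sp3
C9: sp3
C10: sp3
C11: sp3
C6 → 1 sp carbon.

1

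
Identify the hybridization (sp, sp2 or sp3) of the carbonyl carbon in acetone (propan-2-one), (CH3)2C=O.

sp2

The carbonyl carbon — 3 σ bonds, plus one π bond. Steric number 3, so sp2.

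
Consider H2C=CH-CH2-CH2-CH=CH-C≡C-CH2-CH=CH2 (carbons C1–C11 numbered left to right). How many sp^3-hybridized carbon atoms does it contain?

3

C1: sp2
C2: sp2
C3: sp3 ✓
C4: sp3 ✓
C5: sp2
C6: sp2
C7: sp
C8: sp
C9: sp3 ✓
C10: sp2
C11: sp2
C3, C4, C9 → 3 sp3 carbons.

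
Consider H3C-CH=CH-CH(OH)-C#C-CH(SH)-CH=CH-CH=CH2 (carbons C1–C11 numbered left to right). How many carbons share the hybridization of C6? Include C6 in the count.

C6 is sp (two π bonds).
C1: sp3
C2: sp2
C3: sp2
C4: sp3
C5: sp ✓
C6: sp ✓
C7: sp3
C8: sp2
C9: sp2
C10: sp2
C11: sp2
2 carbons are sp.

2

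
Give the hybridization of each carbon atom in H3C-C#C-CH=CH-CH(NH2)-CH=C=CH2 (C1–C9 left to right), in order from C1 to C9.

C1 sp3, C2 sp, C3 sp, C4 sp2, C5 sp2, C6 sp3, C7 sp2, C8 sp, C9 sp2

C1: 4 σ bonds — 4 electron domains, sp3.
C2 has 2 σ bonds, plus two π bonds: steric number 2 → sp.
C3 has 2 σ bonds, plus two π bonds: steric number 2 → sp.
C4 — 3 σ bonds, plus one π bond. Steric number 3, so sp2.
C5 has 3 σ bonds, plus one π bond: steric number 3 → sp2.
C6 carries 4 σ bonds, giving a steric number of 4, so it is sp3.
C7 (3 σ bonds, plus one π bond) has steric number 3: sp2.
C8: 2 σ bonds, plus two π bonds; 2 regions of electron density → sp.
C9 (3 σ bonds, plus one π bond) has steric number 3: sp2.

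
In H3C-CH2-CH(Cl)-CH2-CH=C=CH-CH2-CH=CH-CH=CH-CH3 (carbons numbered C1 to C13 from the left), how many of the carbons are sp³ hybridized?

C1: sp3 ✓
C2: sp3 ✓
C3: sp3 ✓
C4: sp3 ✓
C5: sp2
C6: sp
C7: sp2
C8: sp3 ✓
C9: sp2
C10: sp2
C11: sp2
C12: sp2
C13: sp3 ✓
C1, C2, C3, C4, C8, C13 → 6 sp3 carbons.

6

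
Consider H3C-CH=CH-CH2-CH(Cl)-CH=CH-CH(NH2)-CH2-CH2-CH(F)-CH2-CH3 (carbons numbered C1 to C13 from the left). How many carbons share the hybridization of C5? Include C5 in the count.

C5 is sp3 (only σ bonds).
C1: sp3 ✓
C2: sp2
C3: sp2
C4: sp3 ✓
C5: sp3 ✓
C6: sp2
C7: sp2
C8: sp3 ✓
C9: sp3 ✓
C10: sp3 ✓
C11: sp3 ✓
C12: sp3 ✓
C13: sp3 ✓
9 carbons are sp3.

9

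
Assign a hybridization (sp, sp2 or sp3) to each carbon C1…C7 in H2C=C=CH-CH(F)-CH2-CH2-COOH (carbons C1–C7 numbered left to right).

C1 — 3 σ bonds, plus one π bond. Steric number 3, so sp2.
C2 — 2 σ bonds, plus two π bonds. Steric number 2, so sp.
C3: 3 σ bonds, plus one π bond; 3 regions of electron density → sp2.
C4: 4 σ bonds — 4 electron domains, sp3.
C5: 4 σ bonds — 4 electron domains, sp3.
C6: 4 σ bonds — 4 electron domains, sp3.
C7: 3 σ bonds, plus one π bond — 3 electron domains, sp2.

C1 sp2, C2 sp, C3 sp2, C4 sp3, C5 sp3, C6 sp3, C7 sp2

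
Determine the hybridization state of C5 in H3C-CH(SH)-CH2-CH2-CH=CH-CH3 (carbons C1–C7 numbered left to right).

sp2

C5 has 3 σ bonds, plus one π bond: steric number 3 → sp2.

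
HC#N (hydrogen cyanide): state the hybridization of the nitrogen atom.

The nitrogen atom (1 σ bond and 1 lone pair, plus two π bonds) has steric number 2: sp.

sp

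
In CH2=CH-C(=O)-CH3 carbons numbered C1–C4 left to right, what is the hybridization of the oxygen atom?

sp2

The oxygen atom is sp2: 1 σ bond and 2 lone pairs, plus one π bond, 3 electron-density regions.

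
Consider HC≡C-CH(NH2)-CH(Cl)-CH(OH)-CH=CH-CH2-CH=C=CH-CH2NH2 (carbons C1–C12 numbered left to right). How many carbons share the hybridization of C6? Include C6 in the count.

4

C6 is sp2 (one π bond).
C1: sp
C2: sp
C3: sp3
C4: sp3
C5: sp3
C6: sp2 ✓
C7: sp2 ✓
C8: sp3
C9: sp2 ✓
C10: sp
C11: sp2 ✓
C12: sp3
4 carbons are sp2.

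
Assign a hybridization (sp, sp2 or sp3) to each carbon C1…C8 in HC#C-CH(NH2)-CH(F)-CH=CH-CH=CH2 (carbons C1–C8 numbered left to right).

C1 sp, C2 sp, C3 sp3, C4 sp3, C5 sp2, C6 sp2, C7 sp2, C8 sp2

C1 (2 σ bonds, plus two π bonds) has steric number 2: sp.
C2 is sp: 2 σ bonds, plus two π bonds, 2 electron-density regions.
C3: 4 σ bonds; 4 regions of electron density → sp3.
C4 — 4 σ bonds. Steric number 4, so sp3.
C5: 3 σ bonds, plus one π bond — 3 electron domains, sp2.
C6 — 3 σ bonds, plus one π bond. Steric number 3, so sp2.
C7 has 3 σ bonds, plus one π bond: steric number 3 → sp2.
C8 — 3 σ bonds, plus one π bond. Steric number 3, so sp2.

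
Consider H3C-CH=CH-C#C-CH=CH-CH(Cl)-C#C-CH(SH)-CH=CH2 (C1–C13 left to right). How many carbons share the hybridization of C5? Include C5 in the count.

C5 is sp (two π bonds).
C1: sp3
C2: sp2
C3: sp2
C4: sp ✓
C5: sp ✓
C6: sp2
C7: sp2
C8: sp3
C9: sp ✓
C10: sp ✓
C11: sp3
C12: sp2
C13: sp2
4 carbons are sp.

4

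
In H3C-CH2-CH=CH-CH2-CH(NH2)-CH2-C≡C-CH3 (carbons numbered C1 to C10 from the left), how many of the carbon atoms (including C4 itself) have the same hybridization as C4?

2

C4 is sp2 (one π bond).
C1: sp3
C2: sp3
C3: sp2 ✓
C4: sp2 ✓
C5: sp3
C6: sp3
C7: sp3
C8: sp
C9: sp
C10: sp3
2 carbons are sp2.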